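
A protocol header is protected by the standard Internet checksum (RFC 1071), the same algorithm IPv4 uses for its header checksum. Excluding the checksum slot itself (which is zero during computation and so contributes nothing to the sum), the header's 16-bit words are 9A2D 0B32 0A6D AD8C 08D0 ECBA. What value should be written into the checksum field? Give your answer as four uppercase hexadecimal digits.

AD1B

One's-complement addition (fold any carry out of bit 15 back into bit 0):
  0x9A2D + 0x0B32 = 0x0A55F
  0xA55F + 0x0A6D = 0x0AFCC
  0xAFCC + 0xAD8C = 0x15D58 → wrap carry → 0x5D59
  0x5D59 + 0x08D0 = 0x06629
  0x6629 + 0xECBA = 0x152E3 → wrap carry → 0x52E4
One's-complement sum = 0x52E4.
Checksum = ~0x52E4 & 0xFFFF = 0xAD1B.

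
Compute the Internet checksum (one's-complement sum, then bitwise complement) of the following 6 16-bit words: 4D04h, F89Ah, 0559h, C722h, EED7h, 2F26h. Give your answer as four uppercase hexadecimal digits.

One's-complement addition (fold any carry out of bit 15 back into bit 0):
  0x4D04 + 0xF89A = 0x1459E → wrap carry → 0x459F
  0x459F + 0x0559 = 0x04AF8
  0x4AF8 + 0xC722 = 0x1121A → wrap carry → 0x121B
  0x121B + 0xEED7 = 0x100F2 → wrap carry → 0x00F3
  0x00F3 + 0x2F26 = 0x03019
One's-complement sum = 0x3019.
Checksum = ~0x3019 & 0xFFFF = 0xCFE6.

CFE6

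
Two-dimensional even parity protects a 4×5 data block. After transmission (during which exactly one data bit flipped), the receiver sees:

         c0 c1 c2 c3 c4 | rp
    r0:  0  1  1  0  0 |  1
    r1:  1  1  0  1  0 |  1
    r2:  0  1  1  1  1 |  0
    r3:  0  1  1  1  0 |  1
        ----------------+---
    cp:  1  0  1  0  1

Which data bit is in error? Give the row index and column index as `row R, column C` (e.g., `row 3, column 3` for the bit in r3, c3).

row 0, column 3

Recompute each row's even parity and compare to rp:
  r0: data parity 0, sent rp 1 → mismatch
  r1: data parity 1, sent rp 1 → ok
  r2: data parity 0, sent rp 0 → ok
  r3: data parity 1, sent rp 1 → ok
Recompute each column's even parity and compare to cp:
  c0: data parity 1, sent cp 1 → ok
  c1: data parity 0, sent cp 0 → ok
  c2: data parity 1, sent cp 1 → ok
  c3: data parity 1, sent cp 0 → mismatch
  c4: data parity 1, sent cp 1 → ok
Exactly one row (r0) and one column (c3) fail → the flipped bit is at their intersection.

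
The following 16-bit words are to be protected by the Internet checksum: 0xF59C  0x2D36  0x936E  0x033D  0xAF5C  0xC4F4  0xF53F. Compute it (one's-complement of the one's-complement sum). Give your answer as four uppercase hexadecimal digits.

DCEF

One's-complement addition (fold any carry out of bit 15 back into bit 0):
  0xF59C + 0x2D36 = 0x122D2 → wrap carry → 0x22D3
  0x22D3 + 0x936E = 0x0B641
  0xB641 + 0x033D = 0x0B97E
  0xB97E + 0xAF5C = 0x168DA → wrap carry → 0x68DB
  0x68DB + 0xC4F4 = 0x12DCF → wrap carry → 0x2DD0
  0x2DD0 + 0xF53F = 0x1230F → wrap carry → 0x2310
One's-complement sum = 0x2310.
Checksum = ~0x2310 & 0xFFFF = 0xDCEF.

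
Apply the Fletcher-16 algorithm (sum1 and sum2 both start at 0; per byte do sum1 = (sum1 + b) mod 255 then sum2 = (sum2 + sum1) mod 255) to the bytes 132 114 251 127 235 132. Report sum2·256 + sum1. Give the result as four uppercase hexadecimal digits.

Running sums (mod 255):
  after byte 0 (132): sum1=132, sum2=132
  after byte 1 (114): sum1=246, sum2=123
  after byte 2 (251): sum1=242, sum2=110
  after byte 3 (127): sum1=114, sum2=224
  after byte 4 (235): sum1=94, sum2=63
  after byte 5 (132): sum1=226, sum2=34
Checksum = sum2·256 + sum1 = 34·256 + 226 = 8930 = 0x22E2.

22E2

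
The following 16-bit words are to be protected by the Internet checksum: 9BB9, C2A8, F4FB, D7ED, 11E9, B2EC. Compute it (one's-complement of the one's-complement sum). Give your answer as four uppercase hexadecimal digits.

One's-complement addition (fold any carry out of bit 15 back into bit 0):
  0x9BB9 + 0xC2A8 = 0x15E61 → wrap carry → 0x5E62
  0x5E62 + 0xF4FB = 0x1535D → wrap carry → 0x535E
  0x535E + 0xD7ED = 0x12B4B → wrap carry → 0x2B4C
  0x2B4C + 0x11E9 = 0x03D35
  0x3D35 + 0xB2EC = 0x0F021
One's-complement sum = 0xF021.
Checksum = ~0xF021 & 0xFFFF = 0x0FDE.

0FDE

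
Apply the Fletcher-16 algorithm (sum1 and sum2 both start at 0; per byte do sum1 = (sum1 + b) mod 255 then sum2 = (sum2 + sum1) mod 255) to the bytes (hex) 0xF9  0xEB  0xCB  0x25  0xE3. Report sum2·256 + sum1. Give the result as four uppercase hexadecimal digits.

23BA

Running sums (mod 255):
  after byte 0 (0xF9): sum1=249, sum2=249
  after byte 1 (0xEB): sum1=229, sum2=223
  after byte 2 (0xCB): sum1=177, sum2=145
  after byte 3 (0x25): sum1=214, sum2=104
  after byte 4 (0xE3): sum1=186, sum2=35
Checksum = sum2·256 + sum1 = 35·256 + 186 = 9146 = 0x23BA.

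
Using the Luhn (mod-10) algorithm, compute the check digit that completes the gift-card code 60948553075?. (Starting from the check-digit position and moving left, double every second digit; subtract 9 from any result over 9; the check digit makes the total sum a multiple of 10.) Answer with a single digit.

0

Partial digits right→left: 5 7 0 3 5 5 8 4 9 0 6
Double every second digit counting from the check-digit position (so the 1st, 3rd, 5th, ... of the partial from the right).
  doubled (with −9 where >9): 1 0 1 7 9 3 → sum 21
  kept as-is: 7 3 5 4 0 → sum 19
Total = 21 + 19 = 40.
Check digit = (10 − (40 mod 10)) mod 10 = 0.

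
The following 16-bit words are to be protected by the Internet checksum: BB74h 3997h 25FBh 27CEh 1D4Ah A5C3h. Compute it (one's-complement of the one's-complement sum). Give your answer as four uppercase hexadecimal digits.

FA1C

One's-complement addition (fold any carry out of bit 15 back into bit 0):
  0xBB74 + 0x3997 = 0x0F50B
  0xF50B + 0x25FB = 0x11B06 → wrap carry → 0x1B07
  0x1B07 + 0x27CE = 0x042D5
  0x42D5 + 0x1D4A = 0x0601F
  0x601F + 0xA5C3 = 0x105E2 → wrap carry → 0x05E3
One's-complement sum = 0x05E3.
Checksum = ~0x05E3 & 0xFFFF = 0xFA1C.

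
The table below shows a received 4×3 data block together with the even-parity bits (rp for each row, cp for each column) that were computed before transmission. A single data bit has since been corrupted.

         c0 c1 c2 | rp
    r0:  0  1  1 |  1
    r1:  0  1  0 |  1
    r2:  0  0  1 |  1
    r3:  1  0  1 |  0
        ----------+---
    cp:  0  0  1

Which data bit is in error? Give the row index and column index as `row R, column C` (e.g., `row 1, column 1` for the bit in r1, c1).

row 0, column 0

Recompute each row's even parity and compare to rp:
  r0: data parity 0, sent rp 1 → mismatch
  r1: data parity 1, sent rp 1 → ok
  r2: data parity 1, sent rp 1 → ok
  r3: data parity 0, sent rp 0 → ok
Recompute each column's even parity and compare to cp:
  c0: data parity 1, sent cp 0 → mismatch
  c1: data parity 0, sent cp 0 → ok
  c2: data parity 1, sent cp 1 → ok
Exactly one row (r0) and one column (c0) fail → the flipped bit is at their intersection.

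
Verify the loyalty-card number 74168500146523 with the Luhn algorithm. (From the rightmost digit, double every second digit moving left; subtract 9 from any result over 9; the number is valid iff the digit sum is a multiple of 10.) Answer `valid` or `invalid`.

valid

From the right, keep odd positions and double even positions (subtract 9 from any doubled value over 9):
  doubled (positions 2,4,...): 4 3 2 0 7 2 5 → sum 23
  kept (positions 1,3,...): 3 5 4 0 5 6 4 → sum 27
Total = 50.
50 mod 10 = 0, so the number is valid.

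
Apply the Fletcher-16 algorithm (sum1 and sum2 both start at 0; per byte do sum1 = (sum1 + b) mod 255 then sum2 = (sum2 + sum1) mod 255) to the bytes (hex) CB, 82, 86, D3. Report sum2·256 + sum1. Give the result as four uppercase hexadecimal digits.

Running sums (mod 255):
  after byte 0 (CB): sum1=203, sum2=203
  after byte 1 (82): sum1=78, sum2=26
  after byte 2 (86): sum1=212, sum2=238
  after byte 3 (D3): sum1=168, sum2=151
Checksum = sum2·256 + sum1 = 151·256 + 168 = 38824 = 0x97A8.

97A8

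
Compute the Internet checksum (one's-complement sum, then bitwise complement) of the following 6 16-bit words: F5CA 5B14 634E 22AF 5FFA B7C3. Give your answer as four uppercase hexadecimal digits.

1165

One's-complement addition (fold any carry out of bit 15 back into bit 0):
  0xF5CA + 0x5B14 = 0x150DE → wrap carry → 0x50DF
  0x50DF + 0x634E = 0x0B42D
  0xB42D + 0x22AF = 0x0D6DC
  0xD6DC + 0x5FFA = 0x136D6 → wrap carry → 0x36D7
  0x36D7 + 0xB7C3 = 0x0EE9A
One's-complement sum = 0xEE9A.
Checksum = ~0xEE9A & 0xFFFF = 0x1165.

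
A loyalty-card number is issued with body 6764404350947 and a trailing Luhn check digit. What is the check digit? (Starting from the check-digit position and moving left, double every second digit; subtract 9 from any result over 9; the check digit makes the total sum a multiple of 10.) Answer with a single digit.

Partial digits right→left: 7 4 9 0 5 3 4 0 4 4 6 7 6
Double every second digit counting from the check-digit position (so the 1st, 3rd, 5th, ... of the partial from the right).
  doubled (with −9 where >9): 5 9 1 8 8 3 3 → sum 37
  kept as-is: 4 0 3 0 4 7 → sum 18
Total = 37 + 18 = 55.
Check digit = (10 − (55 mod 10)) mod 10 = 5.

5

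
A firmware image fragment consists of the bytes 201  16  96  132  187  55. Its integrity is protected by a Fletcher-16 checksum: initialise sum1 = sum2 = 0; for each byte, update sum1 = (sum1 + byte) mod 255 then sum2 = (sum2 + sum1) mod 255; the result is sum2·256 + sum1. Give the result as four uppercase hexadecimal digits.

C8B1

Running sums (mod 255):
  after byte 0 (201): sum1=201, sum2=201
  after byte 1 (16): sum1=217, sum2=163
  after byte 2 (96): sum1=58, sum2=221
  after byte 3 (132): sum1=190, sum2=156
  after byte 4 (187): sum1=122, sum2=23
  after byte 5 (55): sum1=177, sum2=200
Checksum = sum2·256 + sum1 = 200·256 + 177 = 51377 = 0xC8B1.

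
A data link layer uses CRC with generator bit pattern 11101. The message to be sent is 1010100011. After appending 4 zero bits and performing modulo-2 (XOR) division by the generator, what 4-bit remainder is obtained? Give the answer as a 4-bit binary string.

Append 4 zeros: 10101000110000. Divide by 11101 (XOR where the leading bit is 1):
  pos 0: 10101 XOR 11101 = 01000
  pos 1: 10000 XOR 11101 = 01101
  pos 2: 11010 XOR 11101 = 00111
  pos 4: 11101 XOR 11101 = 00000
  pos 9: 10000 XOR 11101 = 01101
Remainder (last 4 bits) = 1101. This is the CRC / FCS.

1101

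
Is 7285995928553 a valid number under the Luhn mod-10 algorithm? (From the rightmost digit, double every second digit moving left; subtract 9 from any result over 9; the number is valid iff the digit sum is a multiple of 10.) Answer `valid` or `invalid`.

From the right, keep odd positions and double even positions (subtract 9 from any doubled value over 9):
  doubled (positions 2,4,...): 1 7 9 9 1 4 → sum 31
  kept (positions 1,3,...): 3 5 2 5 9 8 7 → sum 39
Total = 70.
70 mod 10 = 0, so the number is valid.

valid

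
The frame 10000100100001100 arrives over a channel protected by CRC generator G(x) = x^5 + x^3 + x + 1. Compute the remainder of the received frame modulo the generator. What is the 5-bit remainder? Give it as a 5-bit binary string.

01101

Modulo-2 division of 10000100100001100 by 101011:
  pos 0: 100001 XOR 101011 = 001010
  pos 2: 101000 XOR 101011 = 000011
  pos 6: 111000 XOR 101011 = 010011
  pos 7: 100110 XOR 101011 = 001101
  pos 9: 110111 XOR 101011 = 011100
  pos 10: 111000 XOR 101011 = 010011
  pos 11: 100110 XOR 101011 = 001101
Remainder = 01101 (nonzero — an error is detected).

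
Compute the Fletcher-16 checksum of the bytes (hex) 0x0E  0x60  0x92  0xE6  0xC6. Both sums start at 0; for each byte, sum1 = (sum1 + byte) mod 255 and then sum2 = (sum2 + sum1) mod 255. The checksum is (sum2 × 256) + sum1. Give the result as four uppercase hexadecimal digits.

14AE

Running sums (mod 255):
  after byte 0 (0x0E): sum1=14, sum2=14
  after byte 1 (0x60): sum1=110, sum2=124
  after byte 2 (0x92): sum1=1, sum2=125
  after byte 3 (0xE6): sum1=231, sum2=101
  after byte 4 (0xC6): sum1=174, sum2=20
Checksum = sum2·256 + sum1 = 20·256 + 174 = 5294 = 0x14AE.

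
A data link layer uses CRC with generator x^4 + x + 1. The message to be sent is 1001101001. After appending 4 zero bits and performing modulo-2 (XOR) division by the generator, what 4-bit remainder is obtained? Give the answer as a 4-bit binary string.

Append 4 zeros: 10011010010000. Divide by 10011 (XOR where the leading bit is 1):
  pos 0: 10011 XOR 10011 = 00000
  pos 6: 10010 XOR 10011 = 00001
Remainder (last 4 bits) = 1000. This is the CRC / FCS.

1000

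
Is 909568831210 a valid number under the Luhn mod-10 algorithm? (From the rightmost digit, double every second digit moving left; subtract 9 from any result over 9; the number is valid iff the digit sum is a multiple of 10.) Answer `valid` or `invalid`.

valid

From the right, keep odd positions and double even positions (subtract 9 from any doubled value over 9):
  doubled (positions 2,4,...): 2 2 7 3 9 9 → sum 32
  kept (positions 1,3,...): 0 2 3 8 5 0 → sum 18
Total = 50.
50 mod 10 = 0, so the number is valid.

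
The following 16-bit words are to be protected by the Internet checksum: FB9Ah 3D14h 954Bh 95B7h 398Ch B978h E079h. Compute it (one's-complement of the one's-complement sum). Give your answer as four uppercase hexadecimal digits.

One's-complement addition (fold any carry out of bit 15 back into bit 0):
  0xFB9A + 0x3D14 = 0x138AE → wrap carry → 0x38AF
  0x38AF + 0x954B = 0x0CDFA
  0xCDFA + 0x95B7 = 0x163B1 → wrap carry → 0x63B2
  0x63B2 + 0x398C = 0x09D3E
  0x9D3E + 0xB978 = 0x156B6 → wrap carry → 0x56B7
  0x56B7 + 0xE079 = 0x13730 → wrap carry → 0x3731
One's-complement sum = 0x3731.
Checksum = ~0x3731 & 0xFFFF = 0xC8CE.

C8CE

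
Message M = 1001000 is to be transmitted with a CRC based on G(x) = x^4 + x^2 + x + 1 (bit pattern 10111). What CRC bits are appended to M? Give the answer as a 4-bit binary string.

1001

Append 4 zeros: 10010000000. Divide by 10111 (XOR where the leading bit is 1):
  pos 0: 10010 XOR 10111 = 00101
  pos 2: 10100 XOR 10111 = 00011
  pos 5: 11000 XOR 10111 = 01111
  pos 6: 11110 XOR 10111 = 01001
Remainder (last 4 bits) = 1001. This is the CRC / FCS.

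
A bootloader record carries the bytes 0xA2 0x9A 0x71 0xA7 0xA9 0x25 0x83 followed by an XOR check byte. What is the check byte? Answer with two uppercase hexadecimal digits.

XOR the bytes together:
  start with 0xA2
  0xA2 ⊕ 0x9A = 0x38
  0x38 ⊕ 0x71 = 0x49
  0x49 ⊕ 0xA7 = 0xEE
  0xEE ⊕ 0xA9 = 0x47
  0x47 ⊕ 0x25 = 0x62
  0x62 ⊕ 0x83 = 0xE1

E1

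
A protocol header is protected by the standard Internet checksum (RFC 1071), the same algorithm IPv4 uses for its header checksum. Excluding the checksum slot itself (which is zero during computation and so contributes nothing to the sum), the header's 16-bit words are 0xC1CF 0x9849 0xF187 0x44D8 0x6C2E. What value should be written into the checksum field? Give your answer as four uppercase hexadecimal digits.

One's-complement addition (fold any carry out of bit 15 back into bit 0):
  0xC1CF + 0x9849 = 0x15A18 → wrap carry → 0x5A19
  0x5A19 + 0xF187 = 0x14BA0 → wrap carry → 0x4BA1
  0x4BA1 + 0x44D8 = 0x09079
  0x9079 + 0x6C2E = 0x0FCA7
One's-complement sum = 0xFCA7.
Checksum = ~0xFCA7 & 0xFFFF = 0x0358.

0358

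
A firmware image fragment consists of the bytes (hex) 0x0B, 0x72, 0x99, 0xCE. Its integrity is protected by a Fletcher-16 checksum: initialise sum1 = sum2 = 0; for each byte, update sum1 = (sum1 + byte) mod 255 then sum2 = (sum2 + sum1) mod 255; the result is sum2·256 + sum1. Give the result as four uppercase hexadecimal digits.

85E5

Running sums (mod 255):
  after byte 0 (0x0B): sum1=11, sum2=11
  after byte 1 (0x72): sum1=125, sum2=136
  after byte 2 (0x99): sum1=23, sum2=159
  after byte 3 (0xCE): sum1=229, sum2=133
Checksum = sum2·256 + sum1 = 133·256 + 229 = 34277 = 0x85E5.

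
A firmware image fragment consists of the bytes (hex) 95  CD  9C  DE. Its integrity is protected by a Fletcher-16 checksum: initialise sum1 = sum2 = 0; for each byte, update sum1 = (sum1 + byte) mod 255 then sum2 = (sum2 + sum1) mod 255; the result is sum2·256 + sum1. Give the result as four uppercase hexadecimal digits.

D7DE

Running sums (mod 255):
  after byte 0 (95): sum1=149, sum2=149
  after byte 1 (CD): sum1=99, sum2=248
  after byte 2 (9C): sum1=0, sum2=248
  after byte 3 (DE): sum1=222, sum2=215
Checksum = sum2·256 + sum1 = 215·256 + 222 = 55262 = 0xD7DE.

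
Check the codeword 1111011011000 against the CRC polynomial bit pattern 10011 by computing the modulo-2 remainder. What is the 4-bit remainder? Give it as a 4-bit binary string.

Modulo-2 division of 1111011011000 by 10011:
  pos 0: 11110 XOR 10011 = 01101
  pos 1: 11011 XOR 10011 = 01000
  pos 2: 10001 XOR 10011 = 00010
  pos 5: 10011 XOR 10011 = 00000
Remainder = 0000 (zero — the frame passes the CRC check).

0000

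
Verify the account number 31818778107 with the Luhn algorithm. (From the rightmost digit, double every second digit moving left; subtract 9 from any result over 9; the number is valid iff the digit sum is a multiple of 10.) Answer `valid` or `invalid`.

From the right, keep odd positions and double even positions (subtract 9 from any doubled value over 9):
  doubled (positions 2,4,...): 0 7 5 2 2 → sum 16
  kept (positions 1,3,...): 7 1 7 8 8 3 → sum 34
Total = 50.
50 mod 10 = 0, so the number is valid.

valid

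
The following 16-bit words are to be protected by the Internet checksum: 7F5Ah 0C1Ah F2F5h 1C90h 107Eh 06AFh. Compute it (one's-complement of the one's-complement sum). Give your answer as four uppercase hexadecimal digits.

One's-complement addition (fold any carry out of bit 15 back into bit 0):
  0x7F5A + 0x0C1A = 0x08B74
  0x8B74 + 0xF2F5 = 0x17E69 → wrap carry → 0x7E6A
  0x7E6A + 0x1C90 = 0x09AFA
  0x9AFA + 0x107E = 0x0AB78
  0xAB78 + 0x06AF = 0x0B227
One's-complement sum = 0xB227.
Checksum = ~0xB227 & 0xFFFF = 0x4DD8.

4DD8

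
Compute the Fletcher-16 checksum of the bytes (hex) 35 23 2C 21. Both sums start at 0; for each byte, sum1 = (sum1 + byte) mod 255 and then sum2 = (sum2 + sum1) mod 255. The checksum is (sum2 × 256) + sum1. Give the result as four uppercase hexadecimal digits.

Running sums (mod 255):
  after byte 0 (35): sum1=53, sum2=53
  after byte 1 (23): sum1=88, sum2=141
  after byte 2 (2C): sum1=132, sum2=18
  after byte 3 (21): sum1=165, sum2=183
Checksum = sum2·256 + sum1 = 183·256 + 165 = 47013 = 0xB7A5.

B7A5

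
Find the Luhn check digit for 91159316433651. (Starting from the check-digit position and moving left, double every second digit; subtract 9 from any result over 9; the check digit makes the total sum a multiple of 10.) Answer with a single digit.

Partial digits right→left: 1 5 6 3 3 4 6 1 3 9 5 1 1 9
Double every second digit counting from the check-digit position (so the 1st, 3rd, 5th, ... of the partial from the right).
  doubled (with −9 where >9): 2 3 6 3 6 1 2 → sum 23
  kept as-is: 5 3 4 1 9 1 9 → sum 32
Total = 23 + 32 = 55.
Check digit = (10 − (55 mod 10)) mod 10 = 5.

5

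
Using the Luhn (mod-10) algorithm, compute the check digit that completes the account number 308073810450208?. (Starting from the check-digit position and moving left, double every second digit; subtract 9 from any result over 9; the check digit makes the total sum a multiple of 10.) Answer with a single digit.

5

Partial digits right→left: 8 0 2 0 5 4 0 1 8 3 7 0 8 0 3
Double every second digit counting from the check-digit position (so the 1st, 3rd, 5th, ... of the partial from the right).
  doubled (with −9 where >9): 7 4 1 0 7 5 7 6 → sum 37
  kept as-is: 0 0 4 1 3 0 0 → sum 8
Total = 37 + 8 = 45.
Check digit = (10 − (45 mod 10)) mod 10 = 5.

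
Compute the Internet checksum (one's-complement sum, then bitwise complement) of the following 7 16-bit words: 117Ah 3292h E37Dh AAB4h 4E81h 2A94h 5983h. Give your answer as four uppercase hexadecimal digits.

5B28

One's-complement addition (fold any carry out of bit 15 back into bit 0):
  0x117A + 0x3292 = 0x0440C
  0x440C + 0xE37D = 0x12789 → wrap carry → 0x278A
  0x278A + 0xAAB4 = 0x0D23E
  0xD23E + 0x4E81 = 0x120BF → wrap carry → 0x20C0
  0x20C0 + 0x2A94 = 0x04B54
  0x4B54 + 0x5983 = 0x0A4D7
One's-complement sum = 0xA4D7.
Checksum = ~0xA4D7 & 0xFFFF = 0x5B28.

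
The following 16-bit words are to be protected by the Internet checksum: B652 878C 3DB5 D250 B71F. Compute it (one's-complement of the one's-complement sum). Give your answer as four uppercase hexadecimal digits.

One's-complement addition (fold any carry out of bit 15 back into bit 0):
  0xB652 + 0x878C = 0x13DDE → wrap carry → 0x3DDF
  0x3DDF + 0x3DB5 = 0x07B94
  0x7B94 + 0xD250 = 0x14DE4 → wrap carry → 0x4DE5
  0x4DE5 + 0xB71F = 0x10504 → wrap carry → 0x0505
One's-complement sum = 0x0505.
Checksum = ~0x0505 & 0xFFFF = 0xFAFA.

FAFA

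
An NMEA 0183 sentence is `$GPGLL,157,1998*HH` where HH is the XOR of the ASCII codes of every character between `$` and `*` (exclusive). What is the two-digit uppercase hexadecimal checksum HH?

XOR the ASCII codes of the payload characters:
  'G' = 0x47 → acc = 0x47
  'P' = 0x50 → acc = 0x17
  'G' = 0x47 → acc = 0x50
  'L' = 0x4C → acc = 0x1C
  'L' = 0x4C → acc = 0x50
  ',' = 0x2C → acc = 0x7C
  '1' = 0x31 → acc = 0x4D
  '5' = 0x35 → acc = 0x78
  '7' = 0x37 → acc = 0x4F
  ',' = 0x2C → acc = 0x63
  '1' = 0x31 → acc = 0x52
  '9' = 0x39 → acc = 0x6B
  '9' = 0x39 → acc = 0x52
  '8' = 0x38 → acc = 0x6A
Checksum = 0x6A.

6A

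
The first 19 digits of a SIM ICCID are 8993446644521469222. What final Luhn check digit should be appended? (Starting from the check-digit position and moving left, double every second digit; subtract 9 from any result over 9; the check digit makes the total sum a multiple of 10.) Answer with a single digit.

8

Partial digits right→left: 2 2 2 9 6 4 1 2 5 4 4 6 6 4 4 3 9 9 8
Double every second digit counting from the check-digit position (so the 1st, 3rd, 5th, ... of the partial from the right).
  doubled (with −9 where >9): 4 4 3 2 1 8 3 8 9 7 → sum 49
  kept as-is: 2 9 4 2 4 6 4 3 9 → sum 43
Total = 49 + 43 = 92.
Check digit = (10 − (92 mod 10)) mod 10 = 8.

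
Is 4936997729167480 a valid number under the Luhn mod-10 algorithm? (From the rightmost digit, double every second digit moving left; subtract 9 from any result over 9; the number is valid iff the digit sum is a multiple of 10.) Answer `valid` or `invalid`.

invalid

From the right, keep odd positions and double even positions (subtract 9 from any doubled value over 9):
  doubled (positions 2,4,...): 7 5 2 4 5 9 6 8 → sum 46
  kept (positions 1,3,...): 0 4 6 9 7 9 6 9 → sum 50
Total = 96.
96 mod 10 = 6, so the number is invalid.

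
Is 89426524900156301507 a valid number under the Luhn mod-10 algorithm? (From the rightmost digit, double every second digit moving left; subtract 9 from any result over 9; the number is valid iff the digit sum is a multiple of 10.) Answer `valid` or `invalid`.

invalid

From the right, keep odd positions and double even positions (subtract 9 from any doubled value over 9):
  doubled (positions 2,4,...): 0 2 6 1 0 9 4 3 8 7 → sum 40
  kept (positions 1,3,...): 7 5 0 6 1 0 4 5 2 9 → sum 39
Total = 79.
79 mod 10 = 9, so the number is invalid.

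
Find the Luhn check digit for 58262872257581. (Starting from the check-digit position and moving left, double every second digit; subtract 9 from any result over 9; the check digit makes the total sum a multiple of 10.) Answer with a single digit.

2

Partial digits right→left: 1 8 5 7 5 2 2 7 8 2 6 2 8 5
Double every second digit counting from the check-digit position (so the 1st, 3rd, 5th, ... of the partial from the right).
  doubled (with −9 where >9): 2 1 1 4 7 3 7 → sum 25
  kept as-is: 8 7 2 7 2 2 5 → sum 33
Total = 25 + 33 = 58.
Check digit = (10 − (58 mod 10)) mod 10 = 2.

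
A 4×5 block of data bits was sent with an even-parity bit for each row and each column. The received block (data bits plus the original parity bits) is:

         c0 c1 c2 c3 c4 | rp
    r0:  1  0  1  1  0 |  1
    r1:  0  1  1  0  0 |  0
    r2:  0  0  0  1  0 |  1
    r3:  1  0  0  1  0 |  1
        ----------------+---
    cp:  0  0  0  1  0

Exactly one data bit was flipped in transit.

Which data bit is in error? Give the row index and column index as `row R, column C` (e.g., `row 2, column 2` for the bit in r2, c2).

row 3, column 1

Recompute each row's even parity and compare to rp:
  r0: data parity 1, sent rp 1 → ok
  r1: data parity 0, sent rp 0 → ok
  r2: data parity 1, sent rp 1 → ok
  r3: data parity 0, sent rp 1 → mismatch
Recompute each column's even parity and compare to cp:
  c0: data parity 0, sent cp 0 → ok
  c1: data parity 1, sent cp 0 → mismatch
  c2: data parity 0, sent cp 0 → ok
  c3: data parity 1, sent cp 1 → ok
  c4: data parity 0, sent cp 0 → ok
Exactly one row (r3) and one column (c1) fail → the flipped bit is at their intersection.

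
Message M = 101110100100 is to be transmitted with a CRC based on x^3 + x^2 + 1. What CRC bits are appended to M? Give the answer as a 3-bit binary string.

001

Append 3 zeros: 101110100100000. Divide by 1101 (XOR where the leading bit is 1):
  pos 0: 1011 XOR 1101 = 0110
  pos 1: 1101 XOR 1101 = 0000
  pos 6: 1001 XOR 1101 = 0100
  pos 7: 1000 XOR 1101 = 0101
  pos 8: 1010 XOR 1101 = 0111
  pos 9: 1110 XOR 1101 = 0011
  pos 11: 1100 XOR 1101 = 0001
Remainder (last 3 bits) = 001. This is the CRC / FCS.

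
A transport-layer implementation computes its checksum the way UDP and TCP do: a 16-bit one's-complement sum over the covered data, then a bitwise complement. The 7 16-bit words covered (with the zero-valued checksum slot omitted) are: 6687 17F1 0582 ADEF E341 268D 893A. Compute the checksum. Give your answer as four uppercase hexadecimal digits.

One's-complement addition (fold any carry out of bit 15 back into bit 0):
  0x6687 + 0x17F1 = 0x07E78
  0x7E78 + 0x0582 = 0x083FA
  0x83FA + 0xADEF = 0x131E9 → wrap carry → 0x31EA
  0x31EA + 0xE341 = 0x1152B → wrap carry → 0x152C
  0x152C + 0x268D = 0x03BB9
  0x3BB9 + 0x893A = 0x0C4F3
One's-complement sum = 0xC4F3.
Checksum = ~0xC4F3 & 0xFFFF = 0x3B0C.

3B0C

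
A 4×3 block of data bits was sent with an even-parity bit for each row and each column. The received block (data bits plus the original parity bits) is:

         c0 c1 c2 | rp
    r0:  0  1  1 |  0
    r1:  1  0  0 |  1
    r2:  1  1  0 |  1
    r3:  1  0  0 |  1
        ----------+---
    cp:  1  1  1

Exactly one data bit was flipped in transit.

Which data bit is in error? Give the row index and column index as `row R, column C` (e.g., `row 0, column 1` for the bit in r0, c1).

Recompute each row's even parity and compare to rp:
  r0: data parity 0, sent rp 0 → ok
  r1: data parity 1, sent rp 1 → ok
  r2: data parity 0, sent rp 1 → mismatch
  r3: data parity 1, sent rp 1 → ok
Recompute each column's even parity and compare to cp:
  c0: data parity 1, sent cp 1 → ok
  c1: data parity 0, sent cp 1 → mismatch
  c2: data parity 1, sent cp 1 → ok
Exactly one row (r2) and one column (c1) fail → the flipped bit is at their intersection.

row 2, column 1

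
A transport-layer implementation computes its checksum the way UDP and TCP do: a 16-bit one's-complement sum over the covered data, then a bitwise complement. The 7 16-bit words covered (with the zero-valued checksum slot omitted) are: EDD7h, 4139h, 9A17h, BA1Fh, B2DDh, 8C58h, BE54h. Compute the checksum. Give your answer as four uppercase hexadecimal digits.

7F2C

One's-complement addition (fold any carry out of bit 15 back into bit 0):
  0xEDD7 + 0x4139 = 0x12F10 → wrap carry → 0x2F11
  0x2F11 + 0x9A17 = 0x0C928
  0xC928 + 0xBA1F = 0x18347 → wrap carry → 0x8348
  0x8348 + 0xB2DD = 0x13625 → wrap carry → 0x3626
  0x3626 + 0x8C58 = 0x0C27E
  0xC27E + 0xBE54 = 0x180D2 → wrap carry → 0x80D3
One's-complement sum = 0x80D3.
Checksum = ~0x80D3 & 0xFFFF = 0x7F2C.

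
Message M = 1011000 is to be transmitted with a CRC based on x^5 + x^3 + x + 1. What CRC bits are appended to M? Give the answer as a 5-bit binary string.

Append 5 zeros: 101100000000. Divide by 101011 (XOR where the leading bit is 1):
  pos 0: 101100 XOR 101011 = 000111
  pos 3: 111000 XOR 101011 = 010011
  pos 4: 100110 XOR 101011 = 001101
  pos 6: 110100 XOR 101011 = 011111
Remainder (last 5 bits) = 11111. This is the CRC / FCS.

11111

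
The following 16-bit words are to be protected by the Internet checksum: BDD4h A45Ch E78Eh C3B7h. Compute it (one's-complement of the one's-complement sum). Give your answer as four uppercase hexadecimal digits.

F287

One's-complement addition (fold any carry out of bit 15 back into bit 0):
  0xBDD4 + 0xA45C = 0x16230 → wrap carry → 0x6231
  0x6231 + 0xE78E = 0x149BF → wrap carry → 0x49C0
  0x49C0 + 0xC3B7 = 0x10D77 → wrap carry → 0x0D78
One's-complement sum = 0x0D78.
Checksum = ~0x0D78 & 0xFFFF = 0xF287.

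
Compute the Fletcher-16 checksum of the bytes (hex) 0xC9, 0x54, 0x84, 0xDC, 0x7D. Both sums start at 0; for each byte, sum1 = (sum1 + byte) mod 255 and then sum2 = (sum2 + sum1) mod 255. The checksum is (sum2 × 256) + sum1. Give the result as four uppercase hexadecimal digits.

Running sums (mod 255):
  after byte 0 (0xC9): sum1=201, sum2=201
  after byte 1 (0x54): sum1=30, sum2=231
  after byte 2 (0x84): sum1=162, sum2=138
  after byte 3 (0xDC): sum1=127, sum2=10
  after byte 4 (0x7D): sum1=252, sum2=7
Checksum = sum2·256 + sum1 = 7·256 + 252 = 2044 = 0x07FC.

07FC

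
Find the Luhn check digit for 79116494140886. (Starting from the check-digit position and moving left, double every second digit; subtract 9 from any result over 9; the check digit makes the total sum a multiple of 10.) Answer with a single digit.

Partial digits right→left: 6 8 8 0 4 1 4 9 4 6 1 1 9 7
Double every second digit counting from the check-digit position (so the 1st, 3rd, 5th, ... of the partial from the right).
  doubled (with −9 where >9): 3 7 8 8 8 2 9 → sum 45
  kept as-is: 8 0 1 9 6 1 7 → sum 32
Total = 45 + 32 = 77.
Check digit = (10 − (77 mod 10)) mod 10 = 3.

3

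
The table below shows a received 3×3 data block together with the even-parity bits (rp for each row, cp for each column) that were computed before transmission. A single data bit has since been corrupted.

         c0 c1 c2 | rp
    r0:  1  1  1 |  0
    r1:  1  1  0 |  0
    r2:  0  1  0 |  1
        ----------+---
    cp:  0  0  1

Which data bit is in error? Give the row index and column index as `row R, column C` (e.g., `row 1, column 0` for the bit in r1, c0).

Recompute each row's even parity and compare to rp:
  r0: data parity 1, sent rp 0 → mismatch
  r1: data parity 0, sent rp 0 → ok
  r2: data parity 1, sent rp 1 → ok
Recompute each column's even parity and compare to cp:
  c0: data parity 0, sent cp 0 → ok
  c1: data parity 1, sent cp 0 → mismatch
  c2: data parity 1, sent cp 1 → ok
Exactly one row (r0) and one column (c1) fail → the flipped bit is at their intersection.

row 0, column 1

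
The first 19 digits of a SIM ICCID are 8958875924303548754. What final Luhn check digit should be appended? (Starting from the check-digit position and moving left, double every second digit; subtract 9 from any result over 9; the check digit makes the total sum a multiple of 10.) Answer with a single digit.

2

Partial digits right→left: 4 5 7 8 4 5 3 0 3 4 2 9 5 7 8 8 5 9 8
Double every second digit counting from the check-digit position (so the 1st, 3rd, 5th, ... of the partial from the right).
  doubled (with −9 where >9): 8 5 8 6 6 4 1 7 1 7 → sum 53
  kept as-is: 5 8 5 0 4 9 7 8 9 → sum 55
Total = 53 + 55 = 108.
Check digit = (10 − (108 mod 10)) mod 10 = 2.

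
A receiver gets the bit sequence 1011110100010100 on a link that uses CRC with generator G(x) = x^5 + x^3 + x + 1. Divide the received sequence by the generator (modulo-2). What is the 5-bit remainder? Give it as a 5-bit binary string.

00000

Modulo-2 division of 1011110100010100 by 101011:
  pos 0: 101111 XOR 101011 = 000100
  pos 3: 100010 XOR 101011 = 001001
  pos 5: 100100 XOR 101011 = 001111
  pos 7: 111110 XOR 101011 = 010101
  pos 8: 101011 XOR 101011 = 000000
Remainder = 00000 (zero — the frame passes the CRC check).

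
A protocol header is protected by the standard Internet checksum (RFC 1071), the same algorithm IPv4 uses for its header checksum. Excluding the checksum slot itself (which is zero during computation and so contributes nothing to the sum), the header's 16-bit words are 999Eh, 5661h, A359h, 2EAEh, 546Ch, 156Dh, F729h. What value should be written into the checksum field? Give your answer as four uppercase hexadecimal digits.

DCF4

One's-complement addition (fold any carry out of bit 15 back into bit 0):
  0x999E + 0x5661 = 0x0EFFF
  0xEFFF + 0xA359 = 0x19358 → wrap carry → 0x9359
  0x9359 + 0x2EAE = 0x0C207
  0xC207 + 0x546C = 0x11673 → wrap carry → 0x1674
  0x1674 + 0x156D = 0x02BE1
  0x2BE1 + 0xF729 = 0x1230A → wrap carry → 0x230B
One's-complement sum = 0x230B.
Checksum = ~0x230B & 0xFFFF = 0xDCF4.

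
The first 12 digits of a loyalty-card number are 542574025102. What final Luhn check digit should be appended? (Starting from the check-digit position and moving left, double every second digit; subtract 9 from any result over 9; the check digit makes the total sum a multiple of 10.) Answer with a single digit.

Partial digits right→left: 2 0 1 5 2 0 4 7 5 2 4 5
Double every second digit counting from the check-digit position (so the 1st, 3rd, 5th, ... of the partial from the right).
  doubled (with −9 where >9): 4 2 4 8 1 8 → sum 27
  kept as-is: 0 5 0 7 2 5 → sum 19
Total = 27 + 19 = 46.
Check digit = (10 − (46 mod 10)) mod 10 = 4.

4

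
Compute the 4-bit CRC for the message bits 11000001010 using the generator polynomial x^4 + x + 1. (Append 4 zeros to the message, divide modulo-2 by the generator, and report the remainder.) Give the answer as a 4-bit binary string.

1001

Append 4 zeros: 110000010100000. Divide by 10011 (XOR where the leading bit is 1):
  pos 0: 11000 XOR 10011 = 01011
  pos 1: 10110 XOR 10011 = 00101
  pos 3: 10101 XOR 10011 = 00110
  pos 5: 11001 XOR 10011 = 01010
  pos 6: 10100 XOR 10011 = 00111
  pos 8: 11100 XOR 10011 = 01111
  pos 9: 11110 XOR 10011 = 01101
  pos 10: 11010 XOR 10011 = 01001
Remainder (last 4 bits) = 1001. This is the CRC / FCS.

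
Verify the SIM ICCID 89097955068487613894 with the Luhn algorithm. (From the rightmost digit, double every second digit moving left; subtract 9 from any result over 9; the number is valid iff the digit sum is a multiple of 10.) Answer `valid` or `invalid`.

From the right, keep odd positions and double even positions (subtract 9 from any doubled value over 9):
  doubled (positions 2,4,...): 9 6 3 7 7 0 1 5 0 7 → sum 45
  kept (positions 1,3,...): 4 8 1 7 4 6 5 9 9 9 → sum 62
Total = 107.
107 mod 10 = 7, so the number is invalid.

invalid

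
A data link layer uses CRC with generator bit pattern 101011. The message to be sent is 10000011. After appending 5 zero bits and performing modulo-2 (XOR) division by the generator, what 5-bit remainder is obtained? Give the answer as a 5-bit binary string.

Append 5 zeros: 1000001100000. Divide by 101011 (XOR where the leading bit is 1):
  pos 0: 100000 XOR 101011 = 001011
  pos 2: 101111 XOR 101011 = 000100
  pos 5: 100000 XOR 101011 = 001011
  pos 7: 101100 XOR 101011 = 000111
Remainder (last 5 bits) = 00111. This is the CRC / FCS.

00111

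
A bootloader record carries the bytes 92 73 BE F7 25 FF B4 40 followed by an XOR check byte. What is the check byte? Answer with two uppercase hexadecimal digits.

86

XOR the bytes together:
  start with 0x92
  0x92 ⊕ 0x73 = 0xE1
  0xE1 ⊕ 0xBE = 0x5F
  0x5F ⊕ 0xF7 = 0xA8
  0xA8 ⊕ 0x25 = 0x8D
  0x8D ⊕ 0xFF = 0x72
  0x72 ⊕ 0xB4 = 0xC6
  0xC6 ⊕ 0x40 = 0x86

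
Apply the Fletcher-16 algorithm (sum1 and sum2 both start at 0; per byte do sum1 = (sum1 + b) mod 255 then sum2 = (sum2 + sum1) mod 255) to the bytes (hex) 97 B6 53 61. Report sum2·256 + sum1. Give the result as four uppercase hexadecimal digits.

Running sums (mod 255):
  after byte 0 (97): sum1=151, sum2=151
  after byte 1 (B6): sum1=78, sum2=229
  after byte 2 (53): sum1=161, sum2=135
  after byte 3 (61): sum1=3, sum2=138
Checksum = sum2·256 + sum1 = 138·256 + 3 = 35331 = 0x8A03.

8A03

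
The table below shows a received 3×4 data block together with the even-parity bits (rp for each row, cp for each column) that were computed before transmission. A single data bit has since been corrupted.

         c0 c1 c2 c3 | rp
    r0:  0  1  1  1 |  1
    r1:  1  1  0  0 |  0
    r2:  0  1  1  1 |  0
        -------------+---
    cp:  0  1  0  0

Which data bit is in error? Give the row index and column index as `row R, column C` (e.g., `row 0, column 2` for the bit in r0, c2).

Recompute each row's even parity and compare to rp:
  r0: data parity 1, sent rp 1 → ok
  r1: data parity 0, sent rp 0 → ok
  r2: data parity 1, sent rp 0 → mismatch
Recompute each column's even parity and compare to cp:
  c0: data parity 1, sent cp 0 → mismatch
  c1: data parity 1, sent cp 1 → ok
  c2: data parity 0, sent cp 0 → ok
  c3: data parity 0, sent cp 0 → ok
Exactly one row (r2) and one column (c0) fail → the flipped bit is at their intersection.

row 2, column 0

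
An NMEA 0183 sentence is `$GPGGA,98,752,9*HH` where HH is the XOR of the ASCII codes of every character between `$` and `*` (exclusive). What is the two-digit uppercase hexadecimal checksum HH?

72

XOR the ASCII codes of the payload characters:
  'G' = 0x47 → acc = 0x47
  'P' = 0x50 → acc = 0x17
  'G' = 0x47 → acc = 0x50
  'G' = 0x47 → acc = 0x17
  'A' = 0x41 → acc = 0x56
  ',' = 0x2C → acc = 0x7A
  '9' = 0x39 → acc = 0x43
  '8' = 0x38 → acc = 0x7B
  ',' = 0x2C → acc = 0x57
  '7' = 0x37 → acc = 0x60
  '5' = 0x35 → acc = 0x55
  '2' = 0x32 → acc = 0x67
  ',' = 0x2C → acc = 0x4B
  '9' = 0x39 → acc = 0x72
Checksum = 0x72.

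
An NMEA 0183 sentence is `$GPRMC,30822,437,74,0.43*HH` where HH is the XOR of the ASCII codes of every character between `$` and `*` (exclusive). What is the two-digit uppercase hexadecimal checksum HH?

XOR the ASCII codes of the payload characters:
  'G' = 0x47 → acc = 0x47
  'P' = 0x50 → acc = 0x17
  'R' = 0x52 → acc = 0x45
  'M' = 0x4D → acc = 0x08
  'C' = 0x43 → acc = 0x4B
  ',' = 0x2C → acc = 0x67
  '3' = 0x33 → acc = 0x54
  '0' = 0x30 → acc = 0x64
  '8' = 0x38 → acc = 0x5C
  '2' = 0x32 → acc = 0x6E
  '2' = 0x32 → acc = 0x5C
  ',' = 0x2C → acc = 0x70
  '4' = 0x34 → acc = 0x44
  '3' = 0x33 → acc = 0x77
  '7' = 0x37 → acc = 0x40
  ',' = 0x2C → acc = 0x6C
  '7' = 0x37 → acc = 0x5B
  '4' = 0x34 → acc = 0x6F
  ',' = 0x2C → acc = 0x43
  '0' = 0x30 → acc = 0x73
  '.' = 0x2E → acc = 0x5D
  '4' = 0x34 → acc = 0x69
  '3' = 0x33 → acc = 0x5A
Checksum = 0x5A.

5A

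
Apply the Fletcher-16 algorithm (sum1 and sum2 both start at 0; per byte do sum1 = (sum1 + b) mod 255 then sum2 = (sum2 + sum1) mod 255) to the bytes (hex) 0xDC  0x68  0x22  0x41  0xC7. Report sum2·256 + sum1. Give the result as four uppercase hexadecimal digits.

Running sums (mod 255):
  after byte 0 (0xDC): sum1=220, sum2=220
  after byte 1 (0x68): sum1=69, sum2=34
  after byte 2 (0x22): sum1=103, sum2=137
  after byte 3 (0x41): sum1=168, sum2=50
  after byte 4 (0xC7): sum1=112, sum2=162
Checksum = sum2·256 + sum1 = 162·256 + 112 = 41584 = 0xA270.

A270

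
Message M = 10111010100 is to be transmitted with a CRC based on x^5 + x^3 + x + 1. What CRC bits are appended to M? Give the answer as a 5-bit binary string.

10010

Append 5 zeros: 1011101010000000. Divide by 101011 (XOR where the leading bit is 1):
  pos 0: 101110 XOR 101011 = 000101
  pos 3: 101101 XOR 101011 = 000110
  pos 6: 110000 XOR 101011 = 011011
  pos 7: 110110 XOR 101011 = 011101
  pos 8: 111010 XOR 101011 = 010001
  pos 9: 100010 XOR 101011 = 001001
Remainder (last 5 bits) = 10010. This is the CRC / FCS.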